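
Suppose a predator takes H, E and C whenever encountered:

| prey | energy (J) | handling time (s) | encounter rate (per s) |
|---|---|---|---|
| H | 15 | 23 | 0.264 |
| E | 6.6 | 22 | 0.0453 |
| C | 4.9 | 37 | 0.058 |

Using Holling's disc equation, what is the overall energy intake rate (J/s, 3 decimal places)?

R = (0.264×15 + 0.0453×6.6 + 0.058×4.9) / (1 + 0.264×23 + 0.0453×22 + 0.058×37) = 4.543/10.21 = 0.4448 J/s.

0.445 J/s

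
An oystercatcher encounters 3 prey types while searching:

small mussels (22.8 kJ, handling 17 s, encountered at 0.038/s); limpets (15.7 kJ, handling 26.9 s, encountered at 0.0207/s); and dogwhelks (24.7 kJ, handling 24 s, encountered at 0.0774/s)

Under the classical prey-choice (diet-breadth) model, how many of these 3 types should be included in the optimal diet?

2

E/h in descending order: small mussels 1.34, dogwhelks 1.03, limpets 0.584 kJ/s. The optimal diet is the largest prefix of this list for which every included type satisfies E_i/h_i > R on the types above it.
Rate on top 1: 0.5264. dogwhelks: 1.03 > 0.5264 → include.
Rate on top 2: 0.793. limpets: 0.584 < 0.793 → exclude; stop.
Optimal diet: small mussels, dogwhelks — 2 of 3 types.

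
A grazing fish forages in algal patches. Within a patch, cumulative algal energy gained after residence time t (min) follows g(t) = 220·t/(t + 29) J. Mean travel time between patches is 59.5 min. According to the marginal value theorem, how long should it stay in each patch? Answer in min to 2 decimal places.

Optimal t* satisfies g'(t*) = g(t*)/(T + t*).
g'(t) = 220·29/(t + 29)². Setting 220·29/(t+29)² = 220t/[(t+29)(59.5+t)] gives 29(59.5+t) = t(t+29), so t² = 29×59.5 = 1726.
t* = √1726 = 41.54 min.

41.54 min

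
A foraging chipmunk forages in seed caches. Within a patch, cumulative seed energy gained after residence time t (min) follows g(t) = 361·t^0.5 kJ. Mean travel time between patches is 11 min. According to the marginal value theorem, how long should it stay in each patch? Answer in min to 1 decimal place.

11.0 min

Optimal t* satisfies g'(t*) = g(t*)/(T + t*).
g'(t) = 0.5·361·t^-0.5. Setting 0.5·361·t^-0.5 = 361·t^0.5/(11+t) gives 0.5(11+t) = t, so 0.50·t = 0.5×11.
t* = 0.5×11/0.50 = 11 min.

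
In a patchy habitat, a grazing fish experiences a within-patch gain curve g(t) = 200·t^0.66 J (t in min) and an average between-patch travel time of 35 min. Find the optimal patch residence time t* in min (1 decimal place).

67.9 min

By the marginal value theorem, leave when the instantaneous gain rate g'(t) equals the habitat-wide average g(t)/(T + t).
g'(t) = 0.66·200·t^-0.34. Setting 0.66·200·t^-0.34 = 200·t^0.66/(35+t) gives 0.66(35+t) = t, so 0.34·t = 0.66×35.
t* = 0.66×35/0.34 = 67.94 min.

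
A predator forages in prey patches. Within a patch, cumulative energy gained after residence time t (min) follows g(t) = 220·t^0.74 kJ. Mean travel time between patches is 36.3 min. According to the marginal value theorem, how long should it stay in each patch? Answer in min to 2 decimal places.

Optimal t* satisfies g'(t*) = g(t*)/(T + t*).
g'(t) = 0.74·220·t^-0.26. Setting 0.74·220·t^-0.26 = 220·t^0.74/(36.3+t) gives 0.74(36.3+t) = t, so 0.26·t = 0.74×36.3.
t* = 0.74×36.3/0.26 = 103.3 min.

103.32 min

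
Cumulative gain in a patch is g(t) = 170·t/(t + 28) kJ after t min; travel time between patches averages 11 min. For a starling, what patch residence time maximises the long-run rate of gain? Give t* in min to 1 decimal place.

Optimal t* satisfies g'(t*) = g(t*)/(T + t*).
g'(t) = 170·28/(t + 28)². Setting 170·28/(t+28)² = 170t/[(t+28)(11+t)] gives 28(11+t) = t(t+28), so t² = 28×11 = 308.
t* = √308 = 17.55 min.

17.5 min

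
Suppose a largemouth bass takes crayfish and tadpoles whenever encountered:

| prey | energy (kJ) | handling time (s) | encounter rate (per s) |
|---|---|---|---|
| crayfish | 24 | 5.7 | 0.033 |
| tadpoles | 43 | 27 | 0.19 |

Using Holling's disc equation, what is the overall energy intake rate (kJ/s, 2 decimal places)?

Energy encountered per unit search time: 0.033×24 + 0.19×43 = 8.962 kJ/s.
Handling time per unit search time: 0.033×5.7 + 0.19×27 = 5.318.
Rate = 8.962/(1 + 5.318) = 1.418 kJ/s.

1.42 kJ/s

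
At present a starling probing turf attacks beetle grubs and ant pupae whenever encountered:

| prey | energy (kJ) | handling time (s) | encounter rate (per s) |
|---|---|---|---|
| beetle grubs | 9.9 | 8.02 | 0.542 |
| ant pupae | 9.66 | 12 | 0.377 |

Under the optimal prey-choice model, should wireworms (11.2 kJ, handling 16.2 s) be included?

On beetle grubs and ant pupae alone, R = ΣλE/(1+Σλh) = 9.008/9.871 = 0.9125 kJ/s.
Profitability of wireworms: 11.2/16.2 = 0.6914 kJ/s.
0.6914 < 0.9125, so adding wireworms would lower the average — exclude it.

No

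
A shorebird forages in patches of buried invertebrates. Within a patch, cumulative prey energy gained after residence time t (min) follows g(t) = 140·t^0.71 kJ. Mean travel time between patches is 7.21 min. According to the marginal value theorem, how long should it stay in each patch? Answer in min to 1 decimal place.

17.7 min

By the marginal value theorem, leave when the instantaneous gain rate g'(t) equals the habitat-wide average g(t)/(T + t).
g'(t) = 0.71·140·t^-0.29. Setting 0.71·140·t^-0.29 = 140·t^0.71/(7.21+t) gives 0.71(7.21+t) = t, so 0.29·t = 0.71×7.21.
t* = 0.71×7.21/0.29 = 17.65 min.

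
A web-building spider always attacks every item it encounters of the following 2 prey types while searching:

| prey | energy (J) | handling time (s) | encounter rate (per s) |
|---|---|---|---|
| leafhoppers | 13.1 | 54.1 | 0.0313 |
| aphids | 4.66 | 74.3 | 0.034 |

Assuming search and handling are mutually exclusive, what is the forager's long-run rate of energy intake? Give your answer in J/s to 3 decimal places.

R = (0.0313×13.1 + 0.034×4.66) / (1 + 0.0313×54.1 + 0.034×74.3) = 0.5685/5.22 = 0.1089 J/s.

0.109 J/s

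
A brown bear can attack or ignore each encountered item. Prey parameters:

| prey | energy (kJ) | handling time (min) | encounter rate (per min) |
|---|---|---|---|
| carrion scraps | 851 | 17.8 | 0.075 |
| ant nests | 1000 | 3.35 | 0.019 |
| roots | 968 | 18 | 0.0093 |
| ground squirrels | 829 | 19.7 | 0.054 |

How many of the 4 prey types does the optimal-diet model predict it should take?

4

Profitabilities (E/h, kJ/min): ant nests 299, roots 53.8, carrion scraps 47.8, ground squirrels 42.1. Add prey in this order while the next type's profitability exceeds the intake rate on those already taken.
Rate on top 1: 17.86. roots: 53.8 > 17.86 → include.
Rate on top 2: 22.75. carrion scraps: 47.8 > 22.75 → include.
Rate on top 3: 35.79. ground squirrels: 42.1 > 35.79 → include.
Optimal diet: ant nests, roots, carrion scraps, ground squirrels — 4 of 4 types.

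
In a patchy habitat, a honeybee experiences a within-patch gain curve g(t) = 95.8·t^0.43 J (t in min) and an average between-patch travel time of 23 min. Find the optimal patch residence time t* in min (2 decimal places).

17.35 min

Maximise g(t)/(T+t): set derivative to zero → g'(t)(T+t) = g(t).
g'(t) = 0.43·95.8·t^-0.57. Setting 0.43·95.8·t^-0.57 = 95.8·t^0.43/(23+t) gives 0.43(23+t) = t, so 0.57·t = 0.43×23.
t* = 0.43×23/0.57 = 17.35 min.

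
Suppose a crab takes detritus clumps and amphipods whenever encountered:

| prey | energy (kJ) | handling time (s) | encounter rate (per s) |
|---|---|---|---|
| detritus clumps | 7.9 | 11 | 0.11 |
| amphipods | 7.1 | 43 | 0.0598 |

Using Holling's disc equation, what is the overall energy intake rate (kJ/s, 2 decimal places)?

Energy encountered per unit search time: 0.11×7.9 + 0.0598×7.1 = 1.294 kJ/s.
Handling time per unit search time: 0.11×11 + 0.0598×43 = 3.781.
Rate = 1.294/(1 + 3.781) = 0.2705 kJ/s.

0.27 kJ/s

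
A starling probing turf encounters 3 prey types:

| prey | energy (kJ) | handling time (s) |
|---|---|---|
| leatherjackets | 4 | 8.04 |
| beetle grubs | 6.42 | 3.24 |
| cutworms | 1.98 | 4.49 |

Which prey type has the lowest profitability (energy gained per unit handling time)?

In descending order of E/h:
beetle grubs: 6.42/3.24 = 1.98 kJ/s
leatherjackets: 4/8.04 = 0.498 kJ/s
cutworms: 1.98/4.49 = 0.441 kJ/s

cutworms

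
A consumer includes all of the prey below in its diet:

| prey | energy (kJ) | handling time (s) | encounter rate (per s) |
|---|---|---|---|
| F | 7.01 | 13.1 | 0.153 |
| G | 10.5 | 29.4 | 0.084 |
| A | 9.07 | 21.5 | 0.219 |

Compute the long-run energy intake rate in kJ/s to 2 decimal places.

R = (0.153×7.01 + 0.084×10.5 + 0.219×9.07) / (1 + 0.153×13.1 + 0.084×29.4 + 0.219×21.5) = 3.941/10.18 = 0.387 kJ/s.

0.39 kJ/s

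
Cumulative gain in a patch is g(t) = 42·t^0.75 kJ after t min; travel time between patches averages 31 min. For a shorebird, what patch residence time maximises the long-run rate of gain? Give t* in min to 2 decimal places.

93.00 min

Maximise g(t)/(T+t): set derivative to zero → g'(t)(T+t) = g(t).
g'(t) = 0.75·42·t^-0.25. Setting 0.75·42·t^-0.25 = 42·t^0.75/(31+t) gives 0.75(31+t) = t, so 0.25·t = 0.75×31.
t* = 0.75×31/0.25 = 93 min.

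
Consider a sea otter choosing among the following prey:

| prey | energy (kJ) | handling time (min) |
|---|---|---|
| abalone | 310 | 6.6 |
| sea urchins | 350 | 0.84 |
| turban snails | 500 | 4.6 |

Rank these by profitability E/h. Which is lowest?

In descending order of E/h:
sea urchins: 350/0.84 = 417 kJ/min
turban snails: 500/4.6 = 109 kJ/min
abalone: 310/6.6 = 47 kJ/min

abalone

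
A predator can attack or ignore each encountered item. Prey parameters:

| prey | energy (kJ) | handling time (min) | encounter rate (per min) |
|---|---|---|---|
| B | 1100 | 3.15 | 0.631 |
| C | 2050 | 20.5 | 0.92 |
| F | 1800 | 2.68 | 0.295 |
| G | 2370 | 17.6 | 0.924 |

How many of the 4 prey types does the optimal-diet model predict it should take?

Profitabilities (E/h, kJ/min): F 672, B 349, G 135, C 100. Add prey in this order while the next type's profitability exceeds the intake rate on those already taken.
Rate on top 1: 296.5. B: 349 > 296.5 → include.
Rate on top 2: 324.3. G: 135 < 324.3 → exclude; stop.
Optimal diet: F, B — 2 of 4 types.

2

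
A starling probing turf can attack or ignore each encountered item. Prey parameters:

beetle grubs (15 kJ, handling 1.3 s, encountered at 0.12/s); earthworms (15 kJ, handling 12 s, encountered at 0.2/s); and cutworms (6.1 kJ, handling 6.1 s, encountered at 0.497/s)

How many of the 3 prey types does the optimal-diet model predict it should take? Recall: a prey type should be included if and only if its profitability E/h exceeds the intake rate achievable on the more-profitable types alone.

1

E/h in descending order: beetle grubs 11.5, earthworms 1.25, cutworms 1 kJ/s. The optimal diet is the largest prefix of this list for which every included type satisfies E_i/h_i > R on the types above it.
Rate on top 1: 1.557. earthworms: 1.25 < 1.557 → exclude; stop.
Optimal diet: beetle grubs — 1 of 3 types.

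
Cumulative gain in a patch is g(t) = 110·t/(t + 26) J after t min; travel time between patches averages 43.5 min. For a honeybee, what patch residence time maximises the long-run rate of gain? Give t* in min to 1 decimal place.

Optimal t* satisfies g'(t*) = g(t*)/(T + t*).
g'(t) = 110·26/(t + 26)². Setting 110·26/(t+26)² = 110t/[(t+26)(43.5+t)] gives 26(43.5+t) = t(t+26), so t² = 26×43.5 = 1131.
t* = √1131 = 33.63 min.

33.6 min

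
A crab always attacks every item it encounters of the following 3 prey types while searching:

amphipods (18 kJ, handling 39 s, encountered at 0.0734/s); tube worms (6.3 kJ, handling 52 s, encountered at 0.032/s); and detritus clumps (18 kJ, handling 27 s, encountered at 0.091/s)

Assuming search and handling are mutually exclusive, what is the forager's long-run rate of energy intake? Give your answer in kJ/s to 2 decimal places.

R = Σλ_iE_i / (1 + Σλ_ih_i)
Numerator: 0.0734×18 + 0.032×6.3 + 0.091×18 = 3.161
Denominator: 1 + 0.0734×39 + 0.032×52 + 0.091×27 = 7.984
R = 3.161/7.984 = 0.3959 kJ/s

0.40 kJ/s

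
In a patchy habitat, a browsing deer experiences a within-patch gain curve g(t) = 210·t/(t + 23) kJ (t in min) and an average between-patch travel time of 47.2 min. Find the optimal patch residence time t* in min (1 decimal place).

32.9 min

By the marginal value theorem, leave when the instantaneous gain rate g'(t) equals the habitat-wide average g(t)/(T + t).
g'(t) = 210·23/(t + 23)². Setting 210·23/(t+23)² = 210t/[(t+23)(47.2+t)] gives 23(47.2+t) = t(t+23), so t² = 23×47.2 = 1086.
t* = √1086 = 32.95 min.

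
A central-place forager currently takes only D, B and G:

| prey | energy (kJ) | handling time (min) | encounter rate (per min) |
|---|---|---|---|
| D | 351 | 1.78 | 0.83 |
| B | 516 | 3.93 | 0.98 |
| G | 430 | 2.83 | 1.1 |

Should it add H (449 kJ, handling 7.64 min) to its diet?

Current rate: (0.83×351 + 0.98×516 + 1.1×430)/(1 + 0.83×1.78 + 0.98×3.93 + 1.1×2.83) = 134.5 kJ/min.
H: E/h = 449/7.64 = 58.77 kJ/min.
58.77 < 134.5, so adding H would lower the average — exclude it.

No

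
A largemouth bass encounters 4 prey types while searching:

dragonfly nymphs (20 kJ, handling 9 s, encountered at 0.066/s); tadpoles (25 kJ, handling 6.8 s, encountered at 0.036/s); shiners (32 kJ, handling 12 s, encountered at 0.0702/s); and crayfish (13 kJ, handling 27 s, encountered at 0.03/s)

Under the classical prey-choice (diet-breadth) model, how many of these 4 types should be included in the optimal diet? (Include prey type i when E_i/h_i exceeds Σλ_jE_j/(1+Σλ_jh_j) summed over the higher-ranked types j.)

Profitabilities (E/h, kJ/s): tadpoles 3.68, shiners 2.67, dragonfly nymphs 2.22, crayfish 0.481. Add prey in this order while the next type's profitability exceeds the intake rate on those already taken.
Rate on top 1: 0.723. shiners: 2.67 > 0.723 → include.
Rate on top 2: 1.507. dragonfly nymphs: 2.22 > 1.507 → include.
Rate on top 3: 1.666. crayfish: 0.481 < 1.666 → exclude; stop.
Optimal diet: tadpoles, shiners, dragonfly nymphs — 3 of 4 types.

3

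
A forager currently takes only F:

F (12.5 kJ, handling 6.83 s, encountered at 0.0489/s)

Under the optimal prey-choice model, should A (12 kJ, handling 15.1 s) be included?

Yes

On F alone, R = ΣλE/(1+Σλh) = 0.6112/1.334 = 0.4582 kJ/s.
Profitability of A: 12/15.1 = 0.7947 kJ/s.
0.7947 > 0.4582, so adding A raises the average — include it.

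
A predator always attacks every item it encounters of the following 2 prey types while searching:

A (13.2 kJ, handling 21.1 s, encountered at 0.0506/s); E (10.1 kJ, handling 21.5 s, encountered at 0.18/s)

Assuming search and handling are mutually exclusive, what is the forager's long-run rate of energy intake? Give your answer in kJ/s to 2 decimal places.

0.42 kJ/s

R = Σλ_iE_i / (1 + Σλ_ih_i)
Numerator: 0.0506×13.2 + 0.18×10.1 = 2.486
Denominator: 1 + 0.0506×21.1 + 0.18×21.5 = 5.938
R = 2.486/5.938 = 0.4187 kJ/s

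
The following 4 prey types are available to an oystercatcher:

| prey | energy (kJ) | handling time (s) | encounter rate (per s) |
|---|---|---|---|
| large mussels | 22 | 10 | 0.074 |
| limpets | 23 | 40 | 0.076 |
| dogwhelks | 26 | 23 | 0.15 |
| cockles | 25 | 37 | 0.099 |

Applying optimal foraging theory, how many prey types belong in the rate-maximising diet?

2

E/h in descending order: large mussels 2.2, dogwhelks 1.13, cockles 0.676, limpets 0.575 kJ/s. The optimal diet is the largest prefix of this list for which every included type satisfies E_i/h_i > R on the types above it.
Rate on top 1: 0.9356. dogwhelks: 1.13 > 0.9356 → include.
Rate on top 2: 1.065. cockles: 0.676 < 1.065 → exclude; stop.
Optimal diet: large mussels, dogwhelks — 2 of 4 types.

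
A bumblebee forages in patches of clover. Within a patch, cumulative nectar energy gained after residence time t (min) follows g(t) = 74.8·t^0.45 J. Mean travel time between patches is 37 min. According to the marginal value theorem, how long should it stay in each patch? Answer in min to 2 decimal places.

Maximise g(t)/(T+t): set derivative to zero → g'(t)(T+t) = g(t).
g'(t) = 0.45·74.8·t^-0.55. Setting 0.45·74.8·t^-0.55 = 74.8·t^0.45/(37+t) gives 0.45(37+t) = t, so 0.55·t = 0.45×37.
t* = 0.45×37/0.55 = 30.27 min.

30.27 min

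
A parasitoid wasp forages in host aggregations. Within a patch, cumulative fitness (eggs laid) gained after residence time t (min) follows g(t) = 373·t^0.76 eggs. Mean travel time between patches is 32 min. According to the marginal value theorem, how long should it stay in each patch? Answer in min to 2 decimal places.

101.33 min

Optimal t* satisfies g'(t*) = g(t*)/(T + t*).
g'(t) = 0.76·373·t^-0.24. Setting 0.76·373·t^-0.24 = 373·t^0.76/(32+t) gives 0.76(32+t) = t, so 0.24·t = 0.76×32.
t* = 0.76×32/0.24 = 101.3 min.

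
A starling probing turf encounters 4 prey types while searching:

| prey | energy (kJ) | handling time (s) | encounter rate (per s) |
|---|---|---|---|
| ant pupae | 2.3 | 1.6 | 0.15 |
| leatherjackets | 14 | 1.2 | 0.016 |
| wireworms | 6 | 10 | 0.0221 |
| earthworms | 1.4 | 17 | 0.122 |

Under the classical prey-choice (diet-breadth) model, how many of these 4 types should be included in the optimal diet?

Rank by E/h (kJ/s): leatherjackets 11.7, ant pupae 1.44, wireworms 0.6, earthworms 0.0824. Include each in turn until the next type's E/h falls below the running intake rate.
Rate on top 1: 0.2198. ant pupae: 1.44 > 0.2198 → include.
Rate on top 2: 0.4519. wireworms: 0.6 > 0.4519 → include.
Rate on top 3: 0.474. earthworms: 0.0824 < 0.474 → exclude; stop.
Optimal diet: leatherjackets, ant pupae, wireworms — 3 of 4 types.

3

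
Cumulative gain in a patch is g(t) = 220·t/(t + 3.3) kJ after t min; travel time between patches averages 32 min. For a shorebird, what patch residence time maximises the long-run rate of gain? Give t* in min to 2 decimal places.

10.28 min

By the marginal value theorem, leave when the instantaneous gain rate g'(t) equals the habitat-wide average g(t)/(T + t).
g'(t) = 220·3.3/(t + 3.3)². Setting 220·3.3/(t+3.3)² = 220t/[(t+3.3)(32+t)] gives 3.3(32+t) = t(t+3.3), so t² = 3.3×32 = 105.6.
t* = √105.6 = 10.28 min.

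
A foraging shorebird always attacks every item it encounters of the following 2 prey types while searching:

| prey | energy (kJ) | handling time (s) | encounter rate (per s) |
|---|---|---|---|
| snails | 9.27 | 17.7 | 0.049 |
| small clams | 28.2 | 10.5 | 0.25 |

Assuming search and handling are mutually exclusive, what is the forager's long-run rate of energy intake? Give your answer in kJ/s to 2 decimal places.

Energy encountered per unit search time: 0.049×9.27 + 0.25×28.2 = 7.504 kJ/s.
Handling time per unit search time: 0.049×17.7 + 0.25×10.5 = 3.492.
Rate = 7.504/(1 + 3.492) = 1.67 kJ/s.

1.67 kJ/s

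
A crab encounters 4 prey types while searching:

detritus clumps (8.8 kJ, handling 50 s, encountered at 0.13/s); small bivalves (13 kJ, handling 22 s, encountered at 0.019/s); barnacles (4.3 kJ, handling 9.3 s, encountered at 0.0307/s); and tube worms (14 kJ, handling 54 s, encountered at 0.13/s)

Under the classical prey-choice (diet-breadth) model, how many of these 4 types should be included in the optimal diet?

3

E/h in descending order: small bivalves 0.591, barnacles 0.462, tube worms 0.259, detritus clumps 0.176 kJ/s. The optimal diet is the largest prefix of this list for which every included type satisfies E_i/h_i > R on the types above it.
Rate on top 1: 0.1742. barnacles: 0.462 > 0.1742 → include.
Rate on top 2: 0.2225. tube worms: 0.259 > 0.2225 → include.
Rate on top 3: 0.2521. detritus clumps: 0.176 < 0.2521 → exclude; stop.
Optimal diet: small bivalves, barnacles, tube worms — 3 of 4 types.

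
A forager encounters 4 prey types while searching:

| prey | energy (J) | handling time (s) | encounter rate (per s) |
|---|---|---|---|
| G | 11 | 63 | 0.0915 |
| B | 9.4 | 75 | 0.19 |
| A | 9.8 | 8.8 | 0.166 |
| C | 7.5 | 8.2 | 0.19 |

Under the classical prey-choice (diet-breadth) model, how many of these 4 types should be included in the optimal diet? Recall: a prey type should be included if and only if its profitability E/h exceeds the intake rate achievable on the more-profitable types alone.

Rank by E/h (J/s): A 1.11, C 0.915, G 0.175, B 0.125. Include each in turn until the next type's E/h falls below the running intake rate.
Rate on top 1: 0.6611. C: 0.915 > 0.6611 → include.
Rate on top 2: 0.7594. G: 0.175 < 0.7594 → exclude; stop.
Optimal diet: A, C — 2 of 4 types.

2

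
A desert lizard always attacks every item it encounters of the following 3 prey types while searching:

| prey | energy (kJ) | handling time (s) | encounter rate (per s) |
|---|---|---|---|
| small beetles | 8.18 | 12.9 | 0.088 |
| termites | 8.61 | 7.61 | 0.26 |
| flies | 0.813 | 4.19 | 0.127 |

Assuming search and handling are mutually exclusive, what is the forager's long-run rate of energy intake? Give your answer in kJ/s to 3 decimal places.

0.659 kJ/s

R = Σλ_iE_i / (1 + Σλ_ih_i)
Numerator: 0.088×8.18 + 0.26×8.61 + 0.127×0.813 = 3.062
Denominator: 1 + 0.088×12.9 + 0.26×7.61 + 0.127×4.19 = 4.646
R = 3.062/4.646 = 0.659 kJ/s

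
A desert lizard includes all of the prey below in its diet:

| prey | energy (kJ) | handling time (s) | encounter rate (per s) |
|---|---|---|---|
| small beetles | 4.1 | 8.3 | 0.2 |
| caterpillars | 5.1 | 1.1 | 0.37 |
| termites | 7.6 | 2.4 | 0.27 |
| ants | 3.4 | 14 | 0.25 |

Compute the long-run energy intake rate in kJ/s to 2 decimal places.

R = (0.2×4.1 + 0.37×5.1 + 0.27×7.6 + 0.25×3.4) / (1 + 0.2×8.3 + 0.37×1.1 + 0.27×2.4 + 0.25×14) = 5.609/7.215 = 0.7774 kJ/s.

0.78 kJ/s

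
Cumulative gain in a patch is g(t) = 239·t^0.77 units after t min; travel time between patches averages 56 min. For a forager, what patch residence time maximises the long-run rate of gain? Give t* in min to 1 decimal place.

Optimal t* satisfies g'(t*) = g(t*)/(T + t*).
g'(t) = 0.77·239·t^-0.23. Setting 0.77·239·t^-0.23 = 239·t^0.77/(56+t) gives 0.77(56+t) = t, so 0.23·t = 0.77×56.
t* = 0.77×56/0.23 = 187.5 min.

187.5 min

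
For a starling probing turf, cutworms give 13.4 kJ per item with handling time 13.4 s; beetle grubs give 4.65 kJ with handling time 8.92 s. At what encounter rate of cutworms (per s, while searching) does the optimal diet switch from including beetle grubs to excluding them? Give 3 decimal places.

Drop beetle grubs once their profitability E₂/h₂ falls below the rate achievable on cutworms alone: E₂/h₂ = λE₁/(1 + λh₁).
Solve for λ: λE₁h₂ = E₂(1 + λh₁) → λ(E₁h₂ − E₂h₁) = E₂ → λ = E₂/(E₁h₂ − E₂h₁).
λ = 4.65/(13.4×8.92 − 4.65×13.4) = 4.65/57.22 = 0.08127 per s.

0.081 per s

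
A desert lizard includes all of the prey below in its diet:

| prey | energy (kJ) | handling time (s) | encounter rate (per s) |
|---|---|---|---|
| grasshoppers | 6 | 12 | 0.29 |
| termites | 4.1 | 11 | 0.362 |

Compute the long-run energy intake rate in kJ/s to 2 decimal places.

Energy encountered per unit search time: 0.29×6 + 0.362×4.1 = 3.224 kJ/s.
Handling time per unit search time: 0.29×12 + 0.362×11 = 7.462.
Rate = 3.224/(1 + 7.462) = 0.381 kJ/s.

0.38 kJ/s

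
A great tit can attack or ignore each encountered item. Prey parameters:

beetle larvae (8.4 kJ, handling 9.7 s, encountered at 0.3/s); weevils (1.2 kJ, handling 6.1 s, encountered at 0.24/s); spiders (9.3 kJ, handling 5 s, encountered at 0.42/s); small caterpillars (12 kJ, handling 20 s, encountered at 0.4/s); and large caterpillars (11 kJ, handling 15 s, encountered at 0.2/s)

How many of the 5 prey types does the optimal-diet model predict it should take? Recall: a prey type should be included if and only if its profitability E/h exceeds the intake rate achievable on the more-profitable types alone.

E/h in descending order: spiders 1.86, beetle larvae 0.866, large caterpillars 0.733, small caterpillars 0.6, weevils 0.197 kJ/s. The optimal diet is the largest prefix of this list for which every included type satisfies E_i/h_i > R on the types above it.
Rate on top 1: 1.26. beetle larvae: 0.866 < 1.26 → exclude; stop.
Optimal diet: spiders — 1 of 5 types.

1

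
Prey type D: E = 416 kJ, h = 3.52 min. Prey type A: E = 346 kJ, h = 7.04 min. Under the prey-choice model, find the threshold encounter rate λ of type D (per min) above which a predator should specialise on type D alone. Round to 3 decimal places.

0.202 per min

At the threshold, the rate on type D alone equals the profitability of type A: λ·416/(1 + λ·3.52) = 346/7.04 = 49.15.
Rearranging, λ(416 − 49.15×3.52) = 49.15, so λ = 49.15/243 = 0.2023 per min.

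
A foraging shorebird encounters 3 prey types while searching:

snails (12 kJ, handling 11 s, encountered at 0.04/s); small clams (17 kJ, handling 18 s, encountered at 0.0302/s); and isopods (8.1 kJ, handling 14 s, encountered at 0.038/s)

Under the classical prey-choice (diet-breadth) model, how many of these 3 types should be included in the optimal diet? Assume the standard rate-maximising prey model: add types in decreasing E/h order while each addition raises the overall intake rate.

3

Profitabilities (E/h, kJ/s): snails 1.09, small clams 0.944, isopods 0.579. Add prey in this order while the next type's profitability exceeds the intake rate on those already taken.
Rate on top 1: 0.3333. small clams: 0.944 > 0.3333 → include.
Rate on top 2: 0.5008. isopods: 0.579 > 0.5008 → include.
Optimal diet: snails, small clams, isopods — 3 of 3 types.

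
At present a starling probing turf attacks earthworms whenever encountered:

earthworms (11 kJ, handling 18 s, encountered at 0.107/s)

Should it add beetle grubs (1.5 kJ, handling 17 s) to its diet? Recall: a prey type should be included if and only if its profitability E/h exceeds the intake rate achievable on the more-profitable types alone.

Intake rate on the current diet: R = (0.107×11) / (1 + 0.107×18) = 1.177/2.926 = 0.4023 kJ/s.
beetle grubs: E/h = 1.5/17 = 0.08824 kJ/s.
Since 0.08824 < R, time spent handling beetle grubs is better spent searching.

No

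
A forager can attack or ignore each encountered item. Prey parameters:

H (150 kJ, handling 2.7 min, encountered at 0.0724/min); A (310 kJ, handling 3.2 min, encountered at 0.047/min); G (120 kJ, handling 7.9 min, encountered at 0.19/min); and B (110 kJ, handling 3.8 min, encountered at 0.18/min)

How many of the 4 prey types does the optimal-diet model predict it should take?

Rank by E/h (kJ/min): A 96.9, H 55.6, B 28.9, G 15.2. Include each in turn until the next type's E/h falls below the running intake rate.
Rate on top 1: 12.67. H: 55.6 > 12.67 → include.
Rate on top 2: 18.89. B: 28.9 > 18.89 → include.
Rate on top 3: 22.28. G: 15.2 < 22.28 → exclude; stop.
Optimal diet: A, H, B — 3 of 4 types.

3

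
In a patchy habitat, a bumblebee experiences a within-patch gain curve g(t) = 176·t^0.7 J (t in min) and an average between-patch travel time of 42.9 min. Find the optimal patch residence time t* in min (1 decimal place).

Optimal t* satisfies g'(t*) = g(t*)/(T + t*).
g'(t) = 0.7·176·t^-0.3. Setting 0.7·176·t^-0.3 = 176·t^0.7/(42.9+t) gives 0.7(42.9+t) = t, so 0.30·t = 0.7×42.9.
t* = 0.7×42.9/0.30 = 100.1 min.

100.1 min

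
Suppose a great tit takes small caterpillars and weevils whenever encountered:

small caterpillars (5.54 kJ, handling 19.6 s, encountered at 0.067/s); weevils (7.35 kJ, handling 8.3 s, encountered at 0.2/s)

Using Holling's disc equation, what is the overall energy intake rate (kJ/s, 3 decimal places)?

0.463 kJ/s

R = Σλ_iE_i / (1 + Σλ_ih_i)
Numerator: 0.067×5.54 + 0.2×7.35 = 1.841
Denominator: 1 + 0.067×19.6 + 0.2×8.3 = 3.973
R = 1.841/3.973 = 0.4634 kJ/s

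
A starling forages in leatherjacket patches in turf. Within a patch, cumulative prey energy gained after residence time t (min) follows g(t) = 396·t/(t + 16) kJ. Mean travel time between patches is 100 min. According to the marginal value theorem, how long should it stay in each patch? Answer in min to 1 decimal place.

By the marginal value theorem, leave when the instantaneous gain rate g'(t) equals the habitat-wide average g(t)/(T + t).
g'(t) = 396·16/(t + 16)². Setting 396·16/(t+16)² = 396t/[(t+16)(100+t)] gives 16(100+t) = t(t+16), so t² = 16×100 = 1600.
t* = √1600 = 40 min.

40.0 min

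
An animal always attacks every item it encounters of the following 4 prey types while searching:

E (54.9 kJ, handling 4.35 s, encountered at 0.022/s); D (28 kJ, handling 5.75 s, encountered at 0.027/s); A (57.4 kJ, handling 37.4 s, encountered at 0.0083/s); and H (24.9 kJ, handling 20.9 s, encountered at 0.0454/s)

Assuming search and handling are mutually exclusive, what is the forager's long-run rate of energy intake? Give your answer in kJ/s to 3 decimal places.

R = Σλ_iE_i / (1 + Σλ_ih_i)
Numerator: 0.022×54.9 + 0.027×28 + 0.0083×57.4 + 0.0454×24.9 = 3.571
Denominator: 1 + 0.022×4.35 + 0.027×5.75 + 0.0083×37.4 + 0.0454×20.9 = 2.51
R = 3.571/2.51 = 1.422 kJ/s

1.422 kJ/s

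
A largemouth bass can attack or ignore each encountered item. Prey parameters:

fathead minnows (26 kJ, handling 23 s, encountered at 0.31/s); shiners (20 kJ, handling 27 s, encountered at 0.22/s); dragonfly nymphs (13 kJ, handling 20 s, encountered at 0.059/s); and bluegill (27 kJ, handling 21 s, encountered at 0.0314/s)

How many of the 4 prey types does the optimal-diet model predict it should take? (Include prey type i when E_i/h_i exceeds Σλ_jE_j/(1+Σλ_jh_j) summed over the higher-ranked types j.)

Profitabilities (E/h, kJ/s): bluegill 1.29, fathead minnows 1.13, shiners 0.741, dragonfly nymphs 0.65. Add prey in this order while the next type's profitability exceeds the intake rate on those already taken.
Rate on top 1: 0.5109. fathead minnows: 1.13 > 0.5109 → include.
Rate on top 2: 1.013. shiners: 0.741 < 1.013 → exclude; stop.
Optimal diet: bluegill, fathead minnows — 2 of 4 types.

2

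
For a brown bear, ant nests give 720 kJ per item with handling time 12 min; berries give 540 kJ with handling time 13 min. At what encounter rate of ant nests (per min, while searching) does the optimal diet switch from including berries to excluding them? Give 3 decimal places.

0.188 per min

Drop berries once their profitability E₂/h₂ falls below the rate achievable on ant nests alone: E₂/h₂ = λE₁/(1 + λh₁).
Solve for λ: λE₁h₂ = E₂(1 + λh₁) → λ(E₁h₂ − E₂h₁) = E₂ → λ = E₂/(E₁h₂ − E₂h₁).
λ = 540/(720×13 − 540×12) = 540/2880 = 0.1875 per min.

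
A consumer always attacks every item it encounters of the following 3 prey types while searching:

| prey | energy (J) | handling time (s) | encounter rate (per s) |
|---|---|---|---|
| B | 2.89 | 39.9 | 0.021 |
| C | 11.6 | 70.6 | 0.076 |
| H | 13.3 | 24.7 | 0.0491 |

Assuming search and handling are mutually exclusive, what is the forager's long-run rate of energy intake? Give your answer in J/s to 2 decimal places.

0.19 J/s

Energy encountered per unit search time: 0.021×2.89 + 0.076×11.6 + 0.0491×13.3 = 1.595 J/s.
Handling time per unit search time: 0.021×39.9 + 0.076×70.6 + 0.0491×24.7 = 7.416.
Rate = 1.595/(1 + 7.416) = 0.1896 J/s.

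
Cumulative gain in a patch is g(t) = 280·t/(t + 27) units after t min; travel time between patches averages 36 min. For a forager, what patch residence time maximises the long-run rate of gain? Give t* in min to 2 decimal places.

31.18 min

Optimal t* satisfies g'(t*) = g(t*)/(T + t*).
g'(t) = 280·27/(t + 27)². Setting 280·27/(t+27)² = 280t/[(t+27)(36+t)] gives 27(36+t) = t(t+27), so t² = 27×36 = 972.
t* = √972 = 31.18 min.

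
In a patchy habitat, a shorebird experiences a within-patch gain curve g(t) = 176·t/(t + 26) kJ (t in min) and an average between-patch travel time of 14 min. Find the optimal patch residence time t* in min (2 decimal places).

19.08 min

Maximise g(t)/(T+t): set derivative to zero → g'(t)(T+t) = g(t).
g'(t) = 176·26/(t + 26)². Setting 176·26/(t+26)² = 176t/[(t+26)(14+t)] gives 26(14+t) = t(t+26), so t² = 26×14 = 364.
t* = √364 = 19.08 min.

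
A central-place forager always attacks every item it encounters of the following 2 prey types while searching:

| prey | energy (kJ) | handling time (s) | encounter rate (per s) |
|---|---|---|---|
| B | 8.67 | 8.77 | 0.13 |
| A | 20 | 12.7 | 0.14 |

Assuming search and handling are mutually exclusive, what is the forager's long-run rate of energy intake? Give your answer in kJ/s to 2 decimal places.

1.00 kJ/s

R = Σλ_iE_i / (1 + Σλ_ih_i)
Numerator: 0.13×8.67 + 0.14×20 = 3.927
Denominator: 1 + 0.13×8.77 + 0.14×12.7 = 3.918
R = 3.927/3.918 = 1.002 kJ/s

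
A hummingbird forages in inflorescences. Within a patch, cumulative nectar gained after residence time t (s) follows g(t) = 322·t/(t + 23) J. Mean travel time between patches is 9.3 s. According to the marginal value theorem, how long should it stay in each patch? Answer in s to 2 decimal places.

Optimal t* satisfies g'(t*) = g(t*)/(T + t*).
g'(t) = 322·23/(t + 23)². Setting 322·23/(t+23)² = 322t/[(t+23)(9.3+t)] gives 23(9.3+t) = t(t+23), so t² = 23×9.3 = 213.9.
t* = √213.9 = 14.63 s.

14.63 s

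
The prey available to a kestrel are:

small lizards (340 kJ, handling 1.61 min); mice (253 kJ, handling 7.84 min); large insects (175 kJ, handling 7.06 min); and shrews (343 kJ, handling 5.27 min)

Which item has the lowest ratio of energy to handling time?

In descending order of E/h:
small lizards: 340/1.61 = 211 kJ/min
shrews: 343/5.27 = 65.1 kJ/min
mice: 253/7.84 = 32.3 kJ/min
large insects: 175/7.06 = 24.8 kJ/min

large insects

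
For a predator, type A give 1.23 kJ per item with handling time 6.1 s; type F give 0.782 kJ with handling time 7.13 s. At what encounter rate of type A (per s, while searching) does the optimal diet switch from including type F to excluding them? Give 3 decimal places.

0.196 per s

The zero-one rule: include type F iff E₂/h₂ > λE₁/(1+λh₁). Equality gives the switch point.
λE₁h₂ = E₂ + λE₂h₁ ⇒ λ = E₂/(E₁h₂ − E₂h₁) = 0.782/(8.77 − 4.77) = 0.1955 per s.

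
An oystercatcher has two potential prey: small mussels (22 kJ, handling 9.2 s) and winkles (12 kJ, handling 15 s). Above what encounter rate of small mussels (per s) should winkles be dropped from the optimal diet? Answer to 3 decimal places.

0.055 per s

Drop winkles once their profitability E₂/h₂ falls below the rate achievable on small mussels alone: E₂/h₂ = λE₁/(1 + λh₁).
Solve for λ: λE₁h₂ = E₂(1 + λh₁) → λ(E₁h₂ − E₂h₁) = E₂ → λ = E₂/(E₁h₂ − E₂h₁).
λ = 12/(22×15 − 12×9.2) = 12/219.6 = 0.05464 per s.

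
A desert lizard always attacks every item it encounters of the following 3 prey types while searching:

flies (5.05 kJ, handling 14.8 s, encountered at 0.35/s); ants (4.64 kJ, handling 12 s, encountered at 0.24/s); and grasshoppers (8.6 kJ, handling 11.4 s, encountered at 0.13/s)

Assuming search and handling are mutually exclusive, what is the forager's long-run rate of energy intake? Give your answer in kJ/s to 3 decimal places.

Energy encountered per unit search time: 0.35×5.05 + 0.24×4.64 + 0.13×8.6 = 3.999 kJ/s.
Handling time per unit search time: 0.35×14.8 + 0.24×12 + 0.13×11.4 = 9.542.
Rate = 3.999/(1 + 9.542) = 0.3793 kJ/s.

0.379 kJ/s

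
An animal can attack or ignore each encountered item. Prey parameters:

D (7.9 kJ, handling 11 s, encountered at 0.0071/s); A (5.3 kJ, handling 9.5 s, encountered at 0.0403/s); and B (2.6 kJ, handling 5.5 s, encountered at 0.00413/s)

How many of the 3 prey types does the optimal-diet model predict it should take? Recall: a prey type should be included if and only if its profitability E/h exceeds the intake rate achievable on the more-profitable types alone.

Profitabilities (E/h, kJ/s): D 0.718, A 0.558, B 0.473. Add prey in this order while the next type's profitability exceeds the intake rate on those already taken.
Rate on top 1: 0.05203. A: 0.558 > 0.05203 → include.
Rate on top 2: 0.1846. B: 0.473 > 0.1846 → include.
Optimal diet: D, A, B — 3 of 3 types.

3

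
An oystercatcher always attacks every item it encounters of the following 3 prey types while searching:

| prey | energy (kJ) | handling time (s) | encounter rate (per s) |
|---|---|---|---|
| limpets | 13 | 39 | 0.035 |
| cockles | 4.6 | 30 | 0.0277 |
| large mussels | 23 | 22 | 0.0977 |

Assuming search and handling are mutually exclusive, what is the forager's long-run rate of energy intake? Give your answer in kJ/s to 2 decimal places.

0.53 kJ/s

Energy encountered per unit search time: 0.035×13 + 0.0277×4.6 + 0.0977×23 = 2.83 kJ/s.
Handling time per unit search time: 0.035×39 + 0.0277×30 + 0.0977×22 = 4.345.
Rate = 2.83/(1 + 4.345) = 0.5293 kJ/s.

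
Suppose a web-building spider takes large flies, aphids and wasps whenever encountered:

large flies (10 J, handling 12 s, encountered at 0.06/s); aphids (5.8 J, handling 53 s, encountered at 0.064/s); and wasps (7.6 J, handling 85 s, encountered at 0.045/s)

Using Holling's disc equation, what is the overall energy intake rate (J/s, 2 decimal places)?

R = (0.06×10 + 0.064×5.8 + 0.045×7.6) / (1 + 0.06×12 + 0.064×53 + 0.045×85) = 1.313/8.937 = 0.1469 J/s.

0.15 J/s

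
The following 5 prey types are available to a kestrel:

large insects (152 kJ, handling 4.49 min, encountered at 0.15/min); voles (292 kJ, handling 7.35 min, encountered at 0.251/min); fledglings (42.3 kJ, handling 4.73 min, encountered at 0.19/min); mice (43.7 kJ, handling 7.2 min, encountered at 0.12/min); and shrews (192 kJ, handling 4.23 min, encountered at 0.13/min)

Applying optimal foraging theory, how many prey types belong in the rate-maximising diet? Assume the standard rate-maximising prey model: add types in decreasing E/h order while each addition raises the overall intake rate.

3

E/h in descending order: shrews 45.4, voles 39.7, large insects 33.9, fledglings 8.94, mice 6.07 kJ/min. The optimal diet is the largest prefix of this list for which every included type satisfies E_i/h_i > R on the types above it.
Rate on top 1: 16.1. voles: 39.7 > 16.1 → include.
Rate on top 2: 28.94. large insects: 33.9 > 28.94 → include.
Rate on top 3: 29.76. fledglings: 8.94 < 29.76 → exclude; stop.
Optimal diet: shrews, voles, large insects — 3 of 5 types.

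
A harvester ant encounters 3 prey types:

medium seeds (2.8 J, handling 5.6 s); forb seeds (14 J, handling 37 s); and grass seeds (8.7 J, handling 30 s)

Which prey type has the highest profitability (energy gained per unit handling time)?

Profitability E/h (J/s): medium seeds = 2.8/5.6 = 0.5, forb seeds = 14/37 = 0.378, grass seeds = 8.7/30 = 0.29.
Ranked: medium seeds > forb seeds > grass seeds.

medium seeds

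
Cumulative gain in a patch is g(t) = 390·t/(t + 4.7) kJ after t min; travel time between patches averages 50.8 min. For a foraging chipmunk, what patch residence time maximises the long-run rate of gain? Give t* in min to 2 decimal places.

By the marginal value theorem, leave when the instantaneous gain rate g'(t) equals the habitat-wide average g(t)/(T + t).
g'(t) = 390·4.7/(t + 4.7)². Setting 390·4.7/(t+4.7)² = 390t/[(t+4.7)(50.8+t)] gives 4.7(50.8+t) = t(t+4.7), so t² = 4.7×50.8 = 238.8.
t* = √238.8 = 15.45 min.

15.45 min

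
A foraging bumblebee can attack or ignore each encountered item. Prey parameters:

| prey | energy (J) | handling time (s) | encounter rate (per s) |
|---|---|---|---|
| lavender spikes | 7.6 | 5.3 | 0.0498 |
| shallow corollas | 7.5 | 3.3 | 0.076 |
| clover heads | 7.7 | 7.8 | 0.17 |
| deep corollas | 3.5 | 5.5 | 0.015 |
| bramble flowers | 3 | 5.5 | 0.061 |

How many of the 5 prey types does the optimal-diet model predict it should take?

E/h in descending order: shallow corollas 2.27, lavender spikes 1.43, clover heads 0.987, deep corollas 0.636, bramble flowers 0.545 J/s. The optimal diet is the largest prefix of this list for which every included type satisfies E_i/h_i > R on the types above it.
Rate on top 1: 0.4557. lavender spikes: 1.43 > 0.4557 → include.
Rate on top 2: 0.6262. clover heads: 0.987 > 0.6262 → include.
Rate on top 3: 0.7947. deep corollas: 0.636 < 0.7947 → exclude; stop.
Optimal diet: shallow corollas, lavender spikes, clover heads — 3 of 5 types.

3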